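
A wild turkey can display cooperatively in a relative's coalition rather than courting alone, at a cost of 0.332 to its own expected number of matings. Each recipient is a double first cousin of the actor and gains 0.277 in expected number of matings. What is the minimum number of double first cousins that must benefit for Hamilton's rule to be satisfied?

r to a double first cousin = 1/4 (double first cousins share both grandparent pairs — four paths of length 4: r = 4·(1/2)^4 = 1/4).
Hamilton's rule: n·r·B > C  ⇒  n > C/(r·B) = 0.332/(0.25·0.277) = 4.794.
The smallest integer exceeding 4.794 is 5.

5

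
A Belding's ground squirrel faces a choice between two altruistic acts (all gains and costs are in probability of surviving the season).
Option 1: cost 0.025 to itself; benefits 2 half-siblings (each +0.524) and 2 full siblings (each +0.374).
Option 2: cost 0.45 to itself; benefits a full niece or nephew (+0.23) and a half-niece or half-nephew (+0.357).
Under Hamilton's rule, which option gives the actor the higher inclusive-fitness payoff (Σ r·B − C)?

Option 1

Option 1: r to a half-sibling = 0.25.
Option 1: r to a full sibling = 0.5.
Option 1: Σ r·B − C = (2·0.25·0.524 + 2·0.5·0.374) − 0.025 = 0.611.
Option 2: r to a full niece or nephew = 0.25.
Option 2: r to a half-niece or half-nephew = 0.125.
Option 2: Σ r·B − C = (1·0.25·0.23 + 1·0.125·0.357) − 0.45 = -0.347875.
Option 1 has the higher net inclusive-fitness payoff.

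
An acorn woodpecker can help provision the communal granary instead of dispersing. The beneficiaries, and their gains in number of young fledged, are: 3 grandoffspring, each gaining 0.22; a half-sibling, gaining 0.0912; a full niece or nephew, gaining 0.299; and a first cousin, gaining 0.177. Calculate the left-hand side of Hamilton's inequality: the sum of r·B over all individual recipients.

r to a grandoffspring = 1/4 (two parent–offspring links: r = (1/2)^2 = 1/4).
r to a half-sibling = 0.25 (half-sibs share one parent — one path of length 2: r = (1/2)^2 = 1/4).
r to a full niece or nephew = 0.25 (full aunt/uncle↔niece/nephew: two paths of length 3 through the shared grandparent pair: r = 2·(1/2)^3 = 1/4).
r to a first cousin = 0.125 (first cousins share one grandparent pair — two paths of length 4: r = 2·(1/2)^4 = 1/8).
Summing one r·B term per recipient: 3·0.25·0.22 + 1·0.25·0.0912 + 1·0.25·0.299 + 1·0.125·0.177 = 0.284675.

0.284675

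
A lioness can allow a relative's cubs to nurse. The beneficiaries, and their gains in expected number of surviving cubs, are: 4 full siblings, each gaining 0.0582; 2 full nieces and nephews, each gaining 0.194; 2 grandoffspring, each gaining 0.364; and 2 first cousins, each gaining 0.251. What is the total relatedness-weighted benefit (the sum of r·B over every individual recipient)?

r to a full sibling = 0.5 (full sibs share both parents — two paths of length 2: r = 2·(1/2)^2 = 1/2).
r to a full niece or nephew = 1/4 (full aunt/uncle↔niece/nephew: two paths of length 3 through the shared grandparent pair: r = 2·(1/2)^3 = 1/4).
r to a grandoffspring = 0.25 (two parent–offspring links: r = (1/2)^2 = 1/4).
r to a first cousin = 1/8 (first cousins share one grandparent pair — two paths of length 4: r = 2·(1/2)^4 = 1/8).
Summing one r·B term per recipient: 4·0.5·0.0582 + 2·0.25·0.194 + 2·0.25·0.364 + 2·0.125·0.251 = 0.45815.

0.45815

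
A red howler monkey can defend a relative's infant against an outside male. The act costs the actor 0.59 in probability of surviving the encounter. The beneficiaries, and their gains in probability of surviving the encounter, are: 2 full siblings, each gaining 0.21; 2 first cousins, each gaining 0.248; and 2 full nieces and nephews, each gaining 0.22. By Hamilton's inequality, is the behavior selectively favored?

No

Hamilton's rule: the trait is favored when the sum of r·B over every recipient exceeds the actor's cost C.
r to a full sibling = 1/2 (full sibs share both parents — two paths of length 2: r = 2·(1/2)^2 = 1/2).
r to a first cousin = 1/8 (first cousins share one grandparent pair — two paths of length 4: r = 2·(1/2)^4 = 1/8).
r to a full niece or nephew = 1/4 (full aunt/uncle↔niece/nephew: two paths of length 3 through the shared grandparent pair: r = 2·(1/2)^3 = 1/4).
Summing one r·B term per recipient: 2·0.5·0.21 + 2·0.125·0.248 + 2·0.25·0.22 = 0.382.
0.382 < 0.59: the indirect benefit is less than the cost.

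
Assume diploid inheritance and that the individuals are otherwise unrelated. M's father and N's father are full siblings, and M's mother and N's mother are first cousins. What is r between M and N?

Relatedness sums over independent paths through distinct common ancestors.
M and N are related in two ways: first cousins through their fathers (r = 1/8) and second cousins through their mothers (r = 1/32).
r = 1/8 + 1/32 = 5/32 = 0.15625.

0.15625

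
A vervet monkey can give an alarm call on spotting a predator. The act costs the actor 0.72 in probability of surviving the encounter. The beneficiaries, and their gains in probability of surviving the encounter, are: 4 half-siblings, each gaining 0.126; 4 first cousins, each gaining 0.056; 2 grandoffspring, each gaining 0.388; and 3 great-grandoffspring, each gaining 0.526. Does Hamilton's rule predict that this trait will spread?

No

Hamilton's rule: the trait is favored when the sum of r·B over every recipient exceeds the actor's cost C.
r to a half-sibling = 1/4 (half-sibs share one parent — one path of length 2: r = (1/2)^2 = 1/4).
r to a first cousin = 0.125 (first cousins share one grandparent pair — two paths of length 4: r = 2·(1/2)^4 = 1/8).
r to a grandoffspring = 1/4 (two parent–offspring links: r = (1/2)^2 = 1/4).
r to a great-grandoffspring = 0.125 (three parent–offspring links: r = (1/2)^3 = 1/8).
Summing one r·B term per recipient: 4·0.25·0.126 + 4·0.125·0.056 + 2·0.25·0.388 + 3·0.125·0.526 = 0.54525.
0.54525 < 0.72: the indirect benefit is less than the cost.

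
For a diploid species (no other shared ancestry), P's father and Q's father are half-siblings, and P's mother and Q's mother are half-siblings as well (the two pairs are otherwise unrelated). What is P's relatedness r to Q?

Wright's path rule: contributions from independent ancestry routes add.
P and Q are related in two ways: half first cousins through their fathers (r = 1/16) and half first cousins through their mothers (r = 1/16).
r = 1/16 + 1/16 = 1/8 = 0.125.

0.125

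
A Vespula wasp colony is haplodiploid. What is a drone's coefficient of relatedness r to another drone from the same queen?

0.5

Haploid brothers each carry a random half of the queen's diploid genome, so on average they share half: r = 1/2.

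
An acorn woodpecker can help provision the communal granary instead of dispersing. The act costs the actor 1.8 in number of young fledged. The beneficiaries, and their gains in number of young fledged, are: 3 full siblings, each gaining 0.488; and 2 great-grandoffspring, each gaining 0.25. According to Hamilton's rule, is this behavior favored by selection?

Hamilton's rule: the trait is favored when the sum of r·B over every recipient exceeds the actor's cost C.
r to a full sibling = 0.5 (full sibs share both parents — two paths of length 2: r = 2·(1/2)^2 = 1/2).
r to a great-grandoffspring = 1/8 (three parent–offspring links: r = (1/2)^3 = 1/8).
Summing one r·B term per recipient: 3·0.5·0.488 + 2·0.125·0.25 = 0.7945.
0.7945 < 1.8: the indirect benefit is less than the cost.

No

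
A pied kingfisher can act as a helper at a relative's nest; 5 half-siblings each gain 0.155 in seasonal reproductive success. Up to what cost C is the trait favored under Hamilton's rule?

0.19375

r to a half-sibling = 0.25 (half-sibs share one parent — one path of length 2: r = (1/2)^2 = 1/4).
Hamilton's rule: n·r·B > C, so the trait is favored while C < n·r·B = 5·0.25·0.155 = 0.19375.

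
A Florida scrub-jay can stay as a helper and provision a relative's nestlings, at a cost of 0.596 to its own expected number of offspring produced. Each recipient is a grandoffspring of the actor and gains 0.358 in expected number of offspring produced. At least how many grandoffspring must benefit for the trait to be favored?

7

r to a grandoffspring = 1/4 (two parent–offspring links: r = (1/2)^2 = 1/4).
Hamilton's rule: n·r·B > C  ⇒  n > C/(r·B) = 0.596/(0.25·0.358) = 6.659.
The smallest integer exceeding 6.659 is 7.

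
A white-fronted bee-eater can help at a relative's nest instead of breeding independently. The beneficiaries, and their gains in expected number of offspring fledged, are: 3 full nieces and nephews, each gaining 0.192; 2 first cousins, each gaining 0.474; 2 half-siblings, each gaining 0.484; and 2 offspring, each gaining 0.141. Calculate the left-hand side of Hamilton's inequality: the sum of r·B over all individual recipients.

0.6455

r to a full niece or nephew = 0.25 (full aunt/uncle↔niece/nephew: two paths of length 3 through the shared grandparent pair: r = 2·(1/2)^3 = 1/4).
r to a first cousin = 0.125 (first cousins share one grandparent pair — two paths of length 4: r = 2·(1/2)^4 = 1/8).
r to a half-sibling = 0.25 (half-sibs share one parent — one path of length 2: r = (1/2)^2 = 1/4).
r to an offspring = 0.5 (one parent–offspring link: r = (1/2)^1 = 1/2).
Summing one r·B term per recipient: 3·0.25·0.192 + 2·0.125·0.474 + 2·0.25·0.484 + 2·0.5·0.141 = 0.6455.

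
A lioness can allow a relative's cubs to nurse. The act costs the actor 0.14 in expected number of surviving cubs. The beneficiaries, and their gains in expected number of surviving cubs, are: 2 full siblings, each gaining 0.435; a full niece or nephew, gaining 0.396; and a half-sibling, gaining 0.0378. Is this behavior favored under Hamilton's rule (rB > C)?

Hamilton's rule: the trait is favored when the sum of r·B over every recipient exceeds the actor's cost C.
r to a full sibling = 0.5 (full sibs share both parents — two paths of length 2: r = 2·(1/2)^2 = 1/2).
r to a full niece or nephew = 1/4 (full aunt/uncle↔niece/nephew: two paths of length 3 through the shared grandparent pair: r = 2·(1/2)^3 = 1/4).
r to a half-sibling = 0.25 (half-sibs share one parent — one path of length 2: r = (1/2)^2 = 1/4).
Summing one r·B term per recipient: 2·0.5·0.435 + 1·0.25·0.396 + 1·0.25·0.0378 = 0.54345.
0.54345 > 0.14: the indirect benefit exceeds the cost.

Yes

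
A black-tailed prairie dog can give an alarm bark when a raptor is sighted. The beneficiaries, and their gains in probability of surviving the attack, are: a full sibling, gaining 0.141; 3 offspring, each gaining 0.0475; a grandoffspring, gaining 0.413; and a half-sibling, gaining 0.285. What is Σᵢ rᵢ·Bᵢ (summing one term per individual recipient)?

r to a full sibling = 1/2 (full sibs share both parents — two paths of length 2: r = 2·(1/2)^2 = 1/2).
r to an offspring = 1/2 (one parent–offspring link: r = (1/2)^1 = 1/2).
r to a grandoffspring = 0.25 (two parent–offspring links: r = (1/2)^2 = 1/4).
r to a half-sibling = 0.25 (half-sibs share one parent — one path of length 2: r = (1/2)^2 = 1/4).
Summing one r·B term per recipient: 1·0.5·0.141 + 3·0.5·0.0475 + 1·0.25·0.413 + 1·0.25·0.285 = 0.31625.

0.31625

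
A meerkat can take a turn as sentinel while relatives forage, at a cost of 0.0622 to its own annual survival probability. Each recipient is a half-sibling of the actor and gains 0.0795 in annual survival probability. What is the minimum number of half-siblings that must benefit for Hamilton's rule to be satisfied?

r to a half-sibling = 0.25 (half-sibs share one parent — one path of length 2: r = (1/2)^2 = 1/4).
Hamilton's rule: n·r·B > C  ⇒  n > C/(r·B) = 0.0622/(0.25·0.0795) = 3.13.
The smallest integer exceeding 3.13 is 4.

4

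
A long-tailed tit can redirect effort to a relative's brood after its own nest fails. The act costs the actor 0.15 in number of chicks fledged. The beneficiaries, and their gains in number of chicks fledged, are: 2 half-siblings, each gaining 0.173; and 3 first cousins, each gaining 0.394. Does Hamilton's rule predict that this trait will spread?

Yes

Hamilton's rule: the trait is favored when the sum of r·B over every recipient exceeds the actor's cost C.
r to a half-sibling = 0.25 (half-sibs share one parent — one path of length 2: r = (1/2)^2 = 1/4).
r to a first cousin = 1/8 (first cousins share one grandparent pair — two paths of length 4: r = 2·(1/2)^4 = 1/8).
Summing one r·B term per recipient: 2·0.25·0.173 + 3·0.125·0.394 = 0.23425.
0.23425 > 0.15: the indirect benefit exceeds the cost.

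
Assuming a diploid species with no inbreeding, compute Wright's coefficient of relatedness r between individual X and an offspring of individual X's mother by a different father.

Each parent–offspring link contributes a factor of 1/2, and independent paths through distinct common ancestors add.
Half-sibs share one parent — one path of length 2: r = (1/2)^2 = 1/4.

0.25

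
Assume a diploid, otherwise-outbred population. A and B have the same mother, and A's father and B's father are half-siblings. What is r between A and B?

0.3125

With two independent routes of shared ancestry, r is the sum of the two contributions.
A and B are related in two ways: half-sibs through their shared mother (r = 1/4) and half first cousins through their fathers (r = 1/16).
r = 1/4 + 1/16 = 5/16 = 0.3125.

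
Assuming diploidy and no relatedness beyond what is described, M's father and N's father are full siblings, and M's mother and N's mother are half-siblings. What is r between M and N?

With two independent routes of shared ancestry, r is the sum of the two contributions.
M and N are related in two ways: first cousins through their fathers (r = 1/8) and half first cousins through their mothers (r = 1/16).
r = 1/8 + 1/16 = 3/16 = 0.1875.

0.1875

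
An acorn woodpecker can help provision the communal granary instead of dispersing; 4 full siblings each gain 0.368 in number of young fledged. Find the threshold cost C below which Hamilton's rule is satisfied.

r to a full sibling = 0.5 (full sibs share both parents — two paths of length 2: r = 2·(1/2)^2 = 1/2).
Hamilton's rule: n·r·B > C, so the trait is favored while C < n·r·B = 4·0.5·0.368 = 0.736.

0.736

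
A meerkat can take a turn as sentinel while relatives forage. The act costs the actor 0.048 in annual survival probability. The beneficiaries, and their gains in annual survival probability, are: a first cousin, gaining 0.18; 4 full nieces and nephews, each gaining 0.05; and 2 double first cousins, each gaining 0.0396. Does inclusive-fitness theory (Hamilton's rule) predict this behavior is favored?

Yes

Hamilton's rule: the trait is favored when the sum of r·B over every recipient exceeds the actor's cost C.
r to a first cousin = 1/8 (first cousins share one grandparent pair — two paths of length 4: r = 2·(1/2)^4 = 1/8).
r to a full niece or nephew = 0.25 (full aunt/uncle↔niece/nephew: two paths of length 3 through the shared grandparent pair: r = 2·(1/2)^3 = 1/4).
r to a double first cousin = 1/4 (double first cousins share both grandparent pairs — four paths of length 4: r = 4·(1/2)^4 = 1/4).
Summing one r·B term per recipient: 1·0.125·0.18 + 4·0.25·0.05 + 2·0.25·0.0396 = 0.0923.
0.0923 > 0.048: the indirect benefit exceeds the cost.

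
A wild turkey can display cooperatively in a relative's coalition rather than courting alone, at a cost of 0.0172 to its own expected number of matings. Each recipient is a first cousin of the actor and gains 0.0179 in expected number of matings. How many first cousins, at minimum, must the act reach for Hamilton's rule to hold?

8

r to a first cousin = 1/8 (first cousins share one grandparent pair — two paths of length 4: r = 2·(1/2)^4 = 1/8).
Hamilton's rule: n·r·B > C  ⇒  n > C/(r·B) = 0.0172/(0.125·0.0179) = 7.687.
The smallest integer exceeding 7.687 is 8.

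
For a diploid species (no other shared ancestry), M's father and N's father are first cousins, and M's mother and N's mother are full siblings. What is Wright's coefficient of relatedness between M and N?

Independent pedigree routes through distinct common ancestors add.
M and N are related in two ways: second cousins through their fathers (r = 1/32) and first cousins through their mothers (r = 1/8).
r = 1/32 + 1/8 = 0.15625.

0.15625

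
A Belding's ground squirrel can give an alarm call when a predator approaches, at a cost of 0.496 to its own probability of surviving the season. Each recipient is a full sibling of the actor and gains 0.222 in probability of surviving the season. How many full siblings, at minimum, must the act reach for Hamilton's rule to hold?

r to a full sibling = 1/2 (full sibs share both parents — two paths of length 2: r = 2·(1/2)^2 = 1/2).
Hamilton's rule: n·r·B > C  ⇒  n > C/(r·B) = 0.496/(0.5·0.222) = 4.468.
The smallest integer exceeding 4.468 is 5.

5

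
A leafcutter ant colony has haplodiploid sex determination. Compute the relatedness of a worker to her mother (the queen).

One meiotic link between diploid queen and diploid daughter: r = 1/2.

0.5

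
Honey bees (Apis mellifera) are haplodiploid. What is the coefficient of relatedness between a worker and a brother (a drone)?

Her haploid brother carries none of their father's genes and a random half of their mother's genome; that half matches the maternal half of her own genome with probability 1/2: r = 1/2 · 1/2 = 1/4.

0.25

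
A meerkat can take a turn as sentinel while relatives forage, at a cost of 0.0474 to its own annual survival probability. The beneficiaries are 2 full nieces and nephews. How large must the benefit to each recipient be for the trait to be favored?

r to a full niece or nephew = 0.25 (full aunt/uncle↔niece/nephew: two paths of length 3 through the shared grandparent pair: r = 2·(1/2)^3 = 1/4).
Hamilton's rule with n recipients of equal r: n·r·B > C, so B > C/(n·r) = 0.0474/(2·0.25) = 0.0948.

0.0948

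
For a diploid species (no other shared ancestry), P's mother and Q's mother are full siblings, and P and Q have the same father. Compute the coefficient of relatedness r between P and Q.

0.375

Relatedness sums over independent paths through distinct common ancestors.
P and Q are related in two ways: first cousins through their mothers (r = 1/8) and half-sibs through their shared father (r = 1/4).
r = 1/8 + 1/4 = 0.375.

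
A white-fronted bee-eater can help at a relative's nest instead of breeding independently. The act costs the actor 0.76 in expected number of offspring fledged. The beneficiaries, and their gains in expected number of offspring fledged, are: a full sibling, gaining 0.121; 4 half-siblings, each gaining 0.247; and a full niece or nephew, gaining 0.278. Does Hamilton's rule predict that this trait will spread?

No

Hamilton's rule: the trait is favored when the sum of r·B over every recipient exceeds the actor's cost C.
r to a full sibling = 1/2 (full sibs share both parents — two paths of length 2: r = 2·(1/2)^2 = 1/2).
r to a half-sibling = 0.25 (half-sibs share one parent — one path of length 2: r = (1/2)^2 = 1/4).
r to a full niece or nephew = 0.25 (full aunt/uncle↔niece/nephew: two paths of length 3 through the shared grandparent pair: r = 2·(1/2)^3 = 1/4).
Summing one r·B term per recipient: 1·0.5·0.121 + 4·0.25·0.247 + 1·0.25·0.278 = 0.377.
0.377 < 0.76: the indirect benefit is less than the cost.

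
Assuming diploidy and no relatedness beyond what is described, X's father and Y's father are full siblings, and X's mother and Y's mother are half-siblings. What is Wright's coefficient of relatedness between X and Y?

With two independent routes of shared ancestry, r is the sum of the two contributions.
X and Y are related in two ways: first cousins through their fathers (r = 1/8) and half first cousins through their mothers (r = 1/16).
r = 1/8 + 1/16 = 3/16 = 0.1875.

0.1875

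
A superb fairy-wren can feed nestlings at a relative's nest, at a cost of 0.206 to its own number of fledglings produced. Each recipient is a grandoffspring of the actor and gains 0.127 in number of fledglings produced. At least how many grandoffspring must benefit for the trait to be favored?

r to a grandoffspring = 1/4 (two parent–offspring links: r = (1/2)^2 = 1/4).
Hamilton's rule: n·r·B > C  ⇒  n > C/(r·B) = 0.206/(0.25·0.127) = 6.488.
The smallest integer exceeding 6.488 is 7.

7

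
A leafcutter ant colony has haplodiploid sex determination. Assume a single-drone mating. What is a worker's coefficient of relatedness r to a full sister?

0.75

Haplodiploid full sisters inherit their father's entire haploid genome identically (contributing 1/2) and on average half of their mother's contribution (1/2 · 1/2 = 1/4); r = 1/2 + 1/4 = 3/4.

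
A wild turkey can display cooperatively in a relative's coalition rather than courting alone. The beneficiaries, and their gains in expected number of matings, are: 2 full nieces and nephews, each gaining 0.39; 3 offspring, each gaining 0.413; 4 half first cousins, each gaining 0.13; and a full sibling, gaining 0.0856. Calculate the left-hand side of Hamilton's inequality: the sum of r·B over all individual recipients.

r to a full niece or nephew = 0.25 (full aunt/uncle↔niece/nephew: two paths of length 3 through the shared grandparent pair: r = 2·(1/2)^3 = 1/4).
r to an offspring = 1/2 (one parent–offspring link: r = (1/2)^1 = 1/2).
r to a half first cousin = 1/16 (half first cousins share one grandparent — one path of length 4: r = (1/2)^4 = 1/16).
r to a full sibling = 1/2 (full sibs share both parents — two paths of length 2: r = 2·(1/2)^2 = 1/2).
Summing one r·B term per recipient: 2·0.25·0.39 + 3·0.5·0.413 + 4·0.0625·0.13 + 1·0.5·0.0856 = 0.8898.

0.8898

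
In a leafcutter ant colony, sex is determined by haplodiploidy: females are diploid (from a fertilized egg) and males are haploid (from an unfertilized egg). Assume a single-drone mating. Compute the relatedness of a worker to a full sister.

Haplodiploid full sisters inherit their father's entire haploid genome identically (contributing 1/2) and on average half of their mother's contribution (1/2 · 1/2 = 1/4); r = 1/2 + 1/4 = 3/4.

0.75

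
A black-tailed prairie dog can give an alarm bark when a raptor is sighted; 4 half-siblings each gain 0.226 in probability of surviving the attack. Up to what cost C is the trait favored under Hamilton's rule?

0.226

r to a half-sibling = 0.25 (half-sibs share one parent — one path of length 2: r = (1/2)^2 = 1/4).
Hamilton's rule: n·r·B > C, so the trait is favored while C < n·r·B = 4·0.25·0.226 = 0.226.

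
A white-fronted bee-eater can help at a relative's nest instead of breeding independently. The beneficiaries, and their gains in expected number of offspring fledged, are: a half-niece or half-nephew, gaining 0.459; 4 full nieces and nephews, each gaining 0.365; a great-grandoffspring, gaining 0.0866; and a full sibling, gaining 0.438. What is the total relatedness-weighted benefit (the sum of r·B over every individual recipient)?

r to a half-niece or half-nephew = 0.125 (half-aunt/uncle↔niece/nephew: one path of length 3: r = (1/2)^3 = 1/8).
r to a full niece or nephew = 1/4 (full aunt/uncle↔niece/nephew: two paths of length 3 through the shared grandparent pair: r = 2·(1/2)^3 = 1/4).
r to a great-grandoffspring = 0.125 (three parent–offspring links: r = (1/2)^3 = 1/8).
r to a full sibling = 1/2 (full sibs share both parents — two paths of length 2: r = 2·(1/2)^2 = 1/2).
Summing one r·B term per recipient: 1·0.125·0.459 + 4·0.25·0.365 + 1·0.125·0.0866 + 1·0.5·0.438 = 0.6522.

0.6522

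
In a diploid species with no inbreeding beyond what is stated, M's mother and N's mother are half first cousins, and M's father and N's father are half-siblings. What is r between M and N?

0.078125

Independent pedigree routes through distinct common ancestors add.
M and N are related in two ways: half second cousins through their mothers (r = 1/64) and half first cousins through their fathers (r = 1/16).
r = 1/64 + 1/16 = 0.078125.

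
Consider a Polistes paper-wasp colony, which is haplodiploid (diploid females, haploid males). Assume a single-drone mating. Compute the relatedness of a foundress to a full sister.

0.75

Haplodiploid full sisters inherit their father's entire haploid genome identically (contributing 1/2) and on average half of their mother's contribution (1/2 · 1/2 = 1/4); r = 1/2 + 1/4 = 3/4.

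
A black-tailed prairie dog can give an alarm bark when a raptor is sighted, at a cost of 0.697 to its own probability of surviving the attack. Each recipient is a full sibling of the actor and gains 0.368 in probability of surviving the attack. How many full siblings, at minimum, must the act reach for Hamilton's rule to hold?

4

r to a full sibling = 0.5 (full sibs share both parents — two paths of length 2: r = 2·(1/2)^2 = 1/2).
Hamilton's rule: n·r·B > C  ⇒  n > C/(r·B) = 0.697/(0.5·0.368) = 3.788.
The smallest integer exceeding 3.788 is 4.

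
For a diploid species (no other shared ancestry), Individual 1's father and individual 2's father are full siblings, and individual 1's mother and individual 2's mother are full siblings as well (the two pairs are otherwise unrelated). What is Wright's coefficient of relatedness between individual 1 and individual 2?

0.25

With two independent routes of shared ancestry, r is the sum of the two contributions.
Individual 1 and individual 2 are related in two ways: first cousins through their fathers (r = 1/8) and first cousins through their mothers (r = 1/8) — i.e. double first cousins.
r = 1/8 + 1/8 = 0.25.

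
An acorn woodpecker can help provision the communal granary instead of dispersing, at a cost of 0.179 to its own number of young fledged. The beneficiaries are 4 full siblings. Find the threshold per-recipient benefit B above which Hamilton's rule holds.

r to a full sibling = 0.5 (full sibs share both parents — two paths of length 2: r = 2·(1/2)^2 = 1/2).
Hamilton's rule with n recipients of equal r: n·r·B > C, so B > C/(n·r) = 0.179/(4·0.5) = 0.0895.

0.0895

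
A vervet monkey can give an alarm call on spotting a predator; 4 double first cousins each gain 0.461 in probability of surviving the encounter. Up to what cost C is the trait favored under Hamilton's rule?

r to a double first cousin = 1/4 (double first cousins share both grandparent pairs — four paths of length 4: r = 4·(1/2)^4 = 1/4).
Hamilton's rule: n·r·B > C, so the trait is favored while C < n·r·B = 4·0.25·0.461 = 0.461.

0.461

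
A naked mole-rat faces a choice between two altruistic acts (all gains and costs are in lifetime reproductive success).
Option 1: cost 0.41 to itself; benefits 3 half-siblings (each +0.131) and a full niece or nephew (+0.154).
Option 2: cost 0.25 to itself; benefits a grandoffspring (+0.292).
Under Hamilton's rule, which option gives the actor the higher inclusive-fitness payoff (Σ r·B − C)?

Option 1: r to a half-sibling = 0.25.
Option 1: r to a full niece or nephew = 0.25.
Option 1: Σ r·B − C = (3·0.25·0.131 + 1·0.25·0.154) − 0.41 = -0.27325.
Option 2: r to a grandoffspring = 0.25.
Option 2: Σ r·B − C = (1·0.25·0.292) − 0.25 = -0.177.
Option 2 has the higher net inclusive-fitness payoff.

Option 2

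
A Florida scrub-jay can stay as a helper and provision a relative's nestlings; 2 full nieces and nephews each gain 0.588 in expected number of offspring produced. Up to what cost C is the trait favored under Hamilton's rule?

0.294

r to a full niece or nephew = 0.25 (full aunt/uncle↔niece/nephew: two paths of length 3 through the shared grandparent pair: r = 2·(1/2)^3 = 1/4).
Hamilton's rule: n·r·B > C, so the trait is favored while C < n·r·B = 2·0.25·0.588 = 0.294.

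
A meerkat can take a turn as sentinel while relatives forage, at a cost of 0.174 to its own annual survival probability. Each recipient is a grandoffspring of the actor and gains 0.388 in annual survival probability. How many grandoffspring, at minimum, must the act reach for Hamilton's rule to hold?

r to a grandoffspring = 0.25 (two parent–offspring links: r = (1/2)^2 = 1/4).
Hamilton's rule: n·r·B > C  ⇒  n > C/(r·B) = 0.174/(0.25·0.388) = 1.794.
The smallest integer exceeding 1.794 is 2.

2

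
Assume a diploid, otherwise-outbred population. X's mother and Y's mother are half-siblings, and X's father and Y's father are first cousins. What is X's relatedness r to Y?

0.09375

Independent pedigree routes through distinct common ancestors add.
X and Y are related in two ways: half first cousins through their mothers (r = 1/16) and second cousins through their fathers (r = 1/32).
r = 1/16 + 1/32 = 0.09375.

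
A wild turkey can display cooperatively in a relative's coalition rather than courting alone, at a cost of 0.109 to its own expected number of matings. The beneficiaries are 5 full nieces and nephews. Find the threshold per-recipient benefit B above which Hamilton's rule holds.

0.0872

r to a full niece or nephew = 0.25 (full aunt/uncle↔niece/nephew: two paths of length 3 through the shared grandparent pair: r = 2·(1/2)^3 = 1/4).
Hamilton's rule with n recipients of equal r: n·r·B > C, so B > C/(n·r) = 0.109/(5·0.25) = 0.0872.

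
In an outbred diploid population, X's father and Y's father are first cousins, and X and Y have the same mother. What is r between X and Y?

Relatedness sums over independent paths through distinct common ancestors.
X and Y are related in two ways: second cousins through their fathers (r = 1/32) and half-sibs through their shared mother (r = 1/4).
r = 1/32 + 1/4 = 0.28125.

0.28125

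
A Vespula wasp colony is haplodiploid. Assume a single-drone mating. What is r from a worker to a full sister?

Haplodiploid full sisters inherit their father's entire haploid genome identically (contributing 1/2) and on average half of their mother's contribution (1/2 · 1/2 = 1/4); r = 1/2 + 1/4 = 3/4.

0.75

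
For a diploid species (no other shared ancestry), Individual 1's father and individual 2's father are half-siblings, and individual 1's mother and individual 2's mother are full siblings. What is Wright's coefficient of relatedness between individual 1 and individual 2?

0.1875

Wright's path rule: contributions from independent ancestry routes add.
Individual 1 and individual 2 are related in two ways: half first cousins through their fathers (r = 1/16) and first cousins through their mothers (r = 1/8).
r = 1/16 + 1/8 = 3/16 = 0.1875.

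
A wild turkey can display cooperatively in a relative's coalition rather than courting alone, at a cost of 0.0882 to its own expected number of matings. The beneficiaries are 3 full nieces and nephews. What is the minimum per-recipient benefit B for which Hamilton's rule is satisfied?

r to a full niece or nephew = 1/4 (full aunt/uncle↔niece/nephew: two paths of length 3 through the shared grandparent pair: r = 2·(1/2)^3 = 1/4).
Hamilton's rule with n recipients of equal r: n·r·B > C, so B > C/(n·r) = 0.0882/(3·0.25) = 0.1176.

0.1176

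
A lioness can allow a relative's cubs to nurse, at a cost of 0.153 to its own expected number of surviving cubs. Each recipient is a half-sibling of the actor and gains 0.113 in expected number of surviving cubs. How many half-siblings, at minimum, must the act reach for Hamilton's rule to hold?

6

r to a half-sibling = 1/4 (half-sibs share one parent — one path of length 2: r = (1/2)^2 = 1/4).
Hamilton's rule: n·r·B > C  ⇒  n > C/(r·B) = 0.153/(0.25·0.113) = 5.416.
The smallest integer exceeding 5.416 is 6.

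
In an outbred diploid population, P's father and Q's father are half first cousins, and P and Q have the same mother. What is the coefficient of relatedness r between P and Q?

0.265625

With two independent routes of shared ancestry, r is the sum of the two contributions.
P and Q are related in two ways: half second cousins through their fathers (r = 1/64) and half-sibs through their shared mother (r = 1/4).
r = 1/64 + 1/4 = 17/64 = 0.265625.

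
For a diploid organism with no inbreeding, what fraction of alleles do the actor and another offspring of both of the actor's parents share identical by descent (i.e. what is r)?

0.5

Each parent–offspring link contributes a factor of 1/2, and independent paths through distinct common ancestors add.
Full sibs share both parents — two paths of length 2: r = 2·(1/2)^2 = 1/2.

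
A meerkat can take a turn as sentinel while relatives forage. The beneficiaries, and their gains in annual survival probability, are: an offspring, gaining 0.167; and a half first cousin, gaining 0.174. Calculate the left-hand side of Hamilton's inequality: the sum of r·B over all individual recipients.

0.094375

r to an offspring = 0.5 (one parent–offspring link: r = (1/2)^1 = 1/2).
r to a half first cousin = 0.0625 (half first cousins share one grandparent — one path of length 4: r = (1/2)^4 = 1/16).
Summing one r·B term per recipient: 1·0.5·0.167 + 1·0.0625·0.174 = 0.094375.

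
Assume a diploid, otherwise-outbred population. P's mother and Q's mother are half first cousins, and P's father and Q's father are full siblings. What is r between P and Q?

0.140625

With two independent routes of shared ancestry, r is the sum of the two contributions.
P and Q are related in two ways: half second cousins through their mothers (r = 1/64) and first cousins through their fathers (r = 1/8).
r = 1/64 + 1/8 = 0.140625.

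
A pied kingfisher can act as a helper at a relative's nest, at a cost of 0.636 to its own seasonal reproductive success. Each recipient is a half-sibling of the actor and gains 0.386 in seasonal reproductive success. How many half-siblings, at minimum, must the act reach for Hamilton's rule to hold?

r to a half-sibling = 1/4 (half-sibs share one parent — one path of length 2: r = (1/2)^2 = 1/4).
Hamilton's rule: n·r·B > C  ⇒  n > C/(r·B) = 0.636/(0.25·0.386) = 6.591.
The smallest integer exceeding 6.591 is 7.

7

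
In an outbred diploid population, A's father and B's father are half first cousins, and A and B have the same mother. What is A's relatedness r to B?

Wright's path rule: contributions from independent ancestry routes add.
A and B are related in two ways: half second cousins through their fathers (r = 1/64) and half-sibs through their shared mother (r = 1/4).
r = 1/64 + 1/4 = 17/64 = 0.265625.

0.265625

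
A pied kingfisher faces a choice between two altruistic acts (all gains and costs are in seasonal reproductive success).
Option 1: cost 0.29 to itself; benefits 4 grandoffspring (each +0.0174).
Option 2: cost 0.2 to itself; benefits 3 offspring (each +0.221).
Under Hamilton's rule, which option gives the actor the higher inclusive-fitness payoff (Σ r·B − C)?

Option 2

Option 1: r to a grandoffspring = 0.25.
Option 1: Σ r·B − C = (4·0.25·0.0174) − 0.29 = -0.2726.
Option 2: r to an offspring = 0.5.
Option 2: Σ r·B − C = (3·0.5·0.221) − 0.2 = 0.1315.
Option 2 has the higher net inclusive-fitness payoff.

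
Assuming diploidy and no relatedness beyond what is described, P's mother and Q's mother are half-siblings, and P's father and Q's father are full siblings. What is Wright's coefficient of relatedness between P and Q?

0.1875

With two independent routes of shared ancestry, r is the sum of the two contributions.
P and Q are related in two ways: half first cousins through their mothers (r = 1/16) and first cousins through their fathers (r = 1/8).
r = 1/16 + 1/8 = 0.1875.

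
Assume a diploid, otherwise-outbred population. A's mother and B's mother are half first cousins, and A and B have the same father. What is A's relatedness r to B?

0.265625

Independent pedigree routes through distinct common ancestors add.
A and B are related in two ways: half second cousins through their mothers (r = 1/64) and half-sibs through their shared father (r = 1/4).
r = 1/64 + 1/4 = 17/64 = 0.265625.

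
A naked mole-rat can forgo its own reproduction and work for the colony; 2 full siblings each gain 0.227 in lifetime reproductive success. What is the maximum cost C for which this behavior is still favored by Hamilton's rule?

r to a full sibling = 1/2 (full sibs share both parents — two paths of length 2: r = 2·(1/2)^2 = 1/2).
Hamilton's rule: n·r·B > C, so the trait is favored while C < n·r·B = 2·0.5·0.227 = 0.227.

0.227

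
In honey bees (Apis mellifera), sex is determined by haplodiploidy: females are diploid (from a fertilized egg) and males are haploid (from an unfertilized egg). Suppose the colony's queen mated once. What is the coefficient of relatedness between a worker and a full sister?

0.75

Haplodiploid full sisters inherit their father's entire haploid genome identically (contributing 1/2) and on average half of their mother's contribution (1/2 · 1/2 = 1/4); r = 1/2 + 1/4 = 3/4.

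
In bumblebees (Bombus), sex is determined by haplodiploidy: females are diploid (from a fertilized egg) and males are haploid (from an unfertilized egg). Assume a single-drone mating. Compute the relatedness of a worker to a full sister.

Haplodiploid full sisters inherit their father's entire haploid genome identically (contributing 1/2) and on average half of their mother's contribution (1/2 · 1/2 = 1/4); r = 1/2 + 1/4 = 3/4.

0.75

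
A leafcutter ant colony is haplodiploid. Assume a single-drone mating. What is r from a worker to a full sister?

0.75

Haplodiploid full sisters inherit their father's entire haploid genome identically (contributing 1/2) and on average half of their mother's contribution (1/2 · 1/2 = 1/4); r = 1/2 + 1/4 = 3/4.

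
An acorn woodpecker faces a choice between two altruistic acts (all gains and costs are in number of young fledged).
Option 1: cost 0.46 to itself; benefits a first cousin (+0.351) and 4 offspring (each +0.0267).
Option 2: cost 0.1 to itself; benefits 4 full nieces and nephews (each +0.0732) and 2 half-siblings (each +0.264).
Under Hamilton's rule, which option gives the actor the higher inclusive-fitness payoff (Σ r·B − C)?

Option 1: r to a first cousin = 0.125.
Option 1: r to an offspring = 0.5.
Option 1: Σ r·B − C = (1·0.125·0.351 + 4·0.5·0.0267) − 0.46 = -0.362725.
Option 2: r to a full niece or nephew = 0.25.
Option 2: r to a half-sibling = 0.25.
Option 2: Σ r·B − C = (4·0.25·0.0732 + 2·0.25·0.264) − 0.1 = 0.1052.
Option 2 has the higher net inclusive-fitness payoff.

Option 2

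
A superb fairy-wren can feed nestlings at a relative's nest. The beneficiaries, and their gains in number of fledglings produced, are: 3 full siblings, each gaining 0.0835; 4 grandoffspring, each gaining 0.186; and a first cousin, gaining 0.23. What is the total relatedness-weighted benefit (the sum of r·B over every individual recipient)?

r to a full sibling = 1/2 (full sibs share both parents — two paths of length 2: r = 2·(1/2)^2 = 1/2).
r to a grandoffspring = 0.25 (two parent–offspring links: r = (1/2)^2 = 1/4).
r to a first cousin = 0.125 (first cousins share one grandparent pair — two paths of length 4: r = 2·(1/2)^4 = 1/8).
Summing one r·B term per recipient: 3·0.5·0.0835 + 4·0.25·0.186 + 1·0.125·0.23 = 0.34.

0.34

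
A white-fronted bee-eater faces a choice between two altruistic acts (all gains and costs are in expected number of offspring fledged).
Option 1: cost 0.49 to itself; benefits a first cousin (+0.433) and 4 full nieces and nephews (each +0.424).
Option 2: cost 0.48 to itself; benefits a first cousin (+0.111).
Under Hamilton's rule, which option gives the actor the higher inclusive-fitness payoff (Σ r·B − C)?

Option 1: r to a first cousin = 0.125.
Option 1: r to a full niece or nephew = 0.25.
Option 1: Σ r·B − C = (1·0.125·0.433 + 4·0.25·0.424) − 0.49 = -0.011875.
Option 2: r to a first cousin = 0.125.
Option 2: Σ r·B − C = (1·0.125·0.111) − 0.48 = -0.466125.
Option 1 has the higher net inclusive-fitness payoff.

Option 1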